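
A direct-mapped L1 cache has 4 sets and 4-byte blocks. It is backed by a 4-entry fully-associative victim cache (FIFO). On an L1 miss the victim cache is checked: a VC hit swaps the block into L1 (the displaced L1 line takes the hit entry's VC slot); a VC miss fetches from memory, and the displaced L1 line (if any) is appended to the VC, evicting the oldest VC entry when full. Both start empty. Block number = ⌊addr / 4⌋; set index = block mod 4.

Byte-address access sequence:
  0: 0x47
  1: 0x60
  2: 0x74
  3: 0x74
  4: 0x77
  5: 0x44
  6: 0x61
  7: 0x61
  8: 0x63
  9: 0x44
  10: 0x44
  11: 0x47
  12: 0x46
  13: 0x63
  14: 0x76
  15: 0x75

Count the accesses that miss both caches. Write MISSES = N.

MISSES = 3

0: 0x47 (blk 17, set 1) → MISS  vc=[]
1: 0x60 (blk 24, set 0) → MISS  vc=[]
2: 0x74 (blk 29, set 1) → MISS  vc=[17]
3: 0x74 (blk 29, set 1) → L1-HIT  vc=[17]
4: 0x77 (blk 29, set 1) → L1-HIT  vc=[17]
5: 0x44 (blk 17, set 1) → VC-HIT  vc=[29]
6: 0x61 (blk 24, set 0) → L1-HIT  vc=[29]
7: 0x61 (blk 24, set 0) → L1-HIT  vc=[29]
8: 0x63 (blk 24, set 0) → L1-HIT  vc=[29]
9: 0x44 (blk 17, set 1) → L1-HIT  vc=[29]
10: 0x44 (blk 17, set 1) → L1-HIT  vc=[29]
11: 0x47 (blk 17, set 1) → L1-HIT  vc=[29]
12: 0x46 (blk 17, set 1) → L1-HIT  vc=[29]
13: 0x63 (blk 24, set 0) → L1-HIT  vc=[29]
14: 0x76 (blk 29, set 1) → VC-HIT  vc=[17]
15: 0x75 (blk 29, set 1) → L1-HIT  vc=[17]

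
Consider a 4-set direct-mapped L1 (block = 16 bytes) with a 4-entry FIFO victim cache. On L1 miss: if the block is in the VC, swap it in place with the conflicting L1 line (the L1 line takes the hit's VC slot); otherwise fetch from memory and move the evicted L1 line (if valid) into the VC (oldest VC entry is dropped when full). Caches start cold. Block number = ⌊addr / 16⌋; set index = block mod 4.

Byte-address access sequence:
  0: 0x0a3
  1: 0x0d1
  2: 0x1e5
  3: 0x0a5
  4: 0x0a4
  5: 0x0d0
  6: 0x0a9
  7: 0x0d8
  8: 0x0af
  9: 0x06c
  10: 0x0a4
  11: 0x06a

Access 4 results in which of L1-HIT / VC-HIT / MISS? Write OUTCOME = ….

  [0] addr=0xa3 blk=10 s=2: MISS | VC []
  [1] addr=0xd1 blk=13 s=1: MISS | VC []
  [2] addr=0x1e5 blk=30 s=2: MISS | VC [10]
  [3] addr=0xa5 blk=10 s=2: VC-HIT | VC [30]
  [4] addr=0xa4 blk=10 s=2: L1-HIT | VC [30]
  [5] addr=0xd0 blk=13 s=1: L1-HIT | VC [30]
  [6] addr=0xa9 blk=10 s=2: L1-HIT | VC [30]
  [7] addr=0xd8 blk=13 s=1: L1-HIT | VC [30]
  [8] addr=0xaf blk=10 s=2: L1-HIT | VC [30]
  [9] addr=0x6c blk=6 s=2: MISS | VC [30, 10]
  [10] addr=0xa4 blk=10 s=2: VC-HIT | VC [30, 6]
  [11] addr=0x6a blk=6 s=2: VC-HIT | VC [30, 10]

OUTCOME = L1-HIT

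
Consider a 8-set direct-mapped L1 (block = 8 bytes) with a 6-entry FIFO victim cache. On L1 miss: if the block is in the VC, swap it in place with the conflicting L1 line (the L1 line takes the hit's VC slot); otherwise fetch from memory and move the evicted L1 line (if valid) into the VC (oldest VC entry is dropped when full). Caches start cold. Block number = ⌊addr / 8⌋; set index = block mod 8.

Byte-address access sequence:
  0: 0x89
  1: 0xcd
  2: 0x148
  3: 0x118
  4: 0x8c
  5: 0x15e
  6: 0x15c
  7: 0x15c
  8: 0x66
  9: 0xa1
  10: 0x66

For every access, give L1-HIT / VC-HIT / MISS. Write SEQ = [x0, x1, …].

#0 0x89→b17/s1 MISS; vc=[]
#1 0xcd→b25/s1 MISS; vc=[17]
#2 0x148→b41/s1 MISS; vc=[17,25]
#3 0x118→b35/s3 MISS; vc=[17,25]
#4 0x8c→b17/s1 VC-HIT; vc=[41,25]
#5 0x15e→b43/s3 MISS; vc=[41,25,35]
#6 0x15c→b43/s3 L1-HIT; vc=[41,25,35]
#7 0x15c→b43/s3 L1-HIT; vc=[41,25,35]
#8 0x66→b12/s4 MISS; vc=[41,25,35]
#9 0xa1→b20/s4 MISS; vc=[41,25,35,12]
#10 0x66→b12/s4 VC-HIT; vc=[41,25,35,20]

SEQ = [MISS, MISS, MISS, MISS, VC-HIT, MISS, L1-HIT, L1-HIT, MISS, MISS, VC-HIT]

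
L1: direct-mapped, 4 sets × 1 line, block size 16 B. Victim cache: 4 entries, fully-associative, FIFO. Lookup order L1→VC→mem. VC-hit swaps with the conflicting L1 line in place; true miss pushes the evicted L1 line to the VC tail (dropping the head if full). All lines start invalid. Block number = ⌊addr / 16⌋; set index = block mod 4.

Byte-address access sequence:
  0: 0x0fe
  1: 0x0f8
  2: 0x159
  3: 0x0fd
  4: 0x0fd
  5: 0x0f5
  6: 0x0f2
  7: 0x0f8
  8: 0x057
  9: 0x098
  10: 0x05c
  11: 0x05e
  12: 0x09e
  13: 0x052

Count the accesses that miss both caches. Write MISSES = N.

0: 0xfe (blk 15, set 3) → MISS  vc=[]
1: 0xf8 (blk 15, set 3) → L1-HIT  vc=[]
2: 0x159 (blk 21, set 1) → MISS  vc=[]
3: 0xfd (blk 15, set 3) → L1-HIT  vc=[]
4: 0xfd (blk 15, set 3) → L1-HIT  vc=[]
5: 0xf5 (blk 15, set 3) → L1-HIT  vc=[]
6: 0xf2 (blk 15, set 3) → L1-HIT  vc=[]
7: 0xf8 (blk 15, set 3) → L1-HIT  vc=[]
8: 0x57 (blk 5, set 1) → MISS  vc=[21]
9: 0x98 (blk 9, set 1) → MISS  vc=[21, 5]
10: 0x5c (blk 5, set 1) → VC-HIT  vc=[21, 9]
11: 0x5e (blk 5, set 1) → L1-HIT  vc=[21, 9]
12: 0x9e (blk 9, set 1) → VC-HIT  vc=[21, 5]
13: 0x52 (blk 5, set 1) → VC-HIT  vc=[21, 9]

MISSES = 4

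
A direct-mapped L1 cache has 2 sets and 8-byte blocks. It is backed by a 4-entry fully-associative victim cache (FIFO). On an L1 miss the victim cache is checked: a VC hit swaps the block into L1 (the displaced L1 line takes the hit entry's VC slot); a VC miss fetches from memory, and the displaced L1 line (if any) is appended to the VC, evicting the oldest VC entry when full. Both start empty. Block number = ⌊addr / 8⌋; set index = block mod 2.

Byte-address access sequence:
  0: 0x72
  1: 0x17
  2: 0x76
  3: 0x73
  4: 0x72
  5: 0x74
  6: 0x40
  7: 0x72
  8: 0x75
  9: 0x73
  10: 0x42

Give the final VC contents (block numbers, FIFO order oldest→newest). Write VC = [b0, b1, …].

VC = [2, 14]

#0 0x72→b14/s0 MISS; vc=[]
#1 0x17→b2/s0 MISS; vc=[14]
#2 0x76→b14/s0 VC-HIT; vc=[2]
#3 0x73→b14/s0 L1-HIT; vc=[2]
#4 0x72→b14/s0 L1-HIT; vc=[2]
#5 0x74→b14/s0 L1-HIT; vc=[2]
#6 0x40→b8/s0 MISS; vc=[2,14]
#7 0x72→b14/s0 VC-HIT; vc=[2,8]
#8 0x75→b14/s0 L1-HIT; vc=[2,8]
#9 0x73→b14/s0 L1-HIT; vc=[2,8]
#10 0x42→b8/s0 VC-HIT; vc=[2,14]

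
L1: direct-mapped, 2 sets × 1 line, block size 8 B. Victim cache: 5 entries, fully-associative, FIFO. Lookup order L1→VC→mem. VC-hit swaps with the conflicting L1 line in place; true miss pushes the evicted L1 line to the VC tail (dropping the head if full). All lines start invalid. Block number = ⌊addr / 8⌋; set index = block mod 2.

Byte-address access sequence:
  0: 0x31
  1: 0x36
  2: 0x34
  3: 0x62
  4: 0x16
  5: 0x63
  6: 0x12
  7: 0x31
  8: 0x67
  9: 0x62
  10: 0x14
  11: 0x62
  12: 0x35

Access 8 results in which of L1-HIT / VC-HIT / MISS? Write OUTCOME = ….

OUTCOME = VC-HIT

  [0] addr=0x31 blk=6 s=0: MISS | VC []
  [1] addr=0x36 blk=6 s=0: L1-HIT | VC []
  [2] addr=0x34 blk=6 s=0: L1-HIT | VC []
  [3] addr=0x62 blk=12 s=0: MISS | VC [6]
  [4] addr=0x16 blk=2 s=0: MISS | VC [6, 12]
  [5] addr=0x63 blk=12 s=0: VC-HIT | VC [6, 2]
  [6] addr=0x12 blk=2 s=0: VC-HIT | VC [6, 12]
  [7] addr=0x31 blk=6 s=0: VC-HIT | VC [2, 12]
  [8] addr=0x67 blk=12 s=0: VC-HIT | VC [2, 6]
  [9] addr=0x62 blk=12 s=0: L1-HIT | VC [2, 6]
  [10] addr=0x14 blk=2 s=0: VC-HIT | VC [12, 6]
  [11] addr=0x62 blk=12 s=0: VC-HIT | VC [2, 6]
  [12] addr=0x35 blk=6 s=0: VC-HIT | VC [2, 12]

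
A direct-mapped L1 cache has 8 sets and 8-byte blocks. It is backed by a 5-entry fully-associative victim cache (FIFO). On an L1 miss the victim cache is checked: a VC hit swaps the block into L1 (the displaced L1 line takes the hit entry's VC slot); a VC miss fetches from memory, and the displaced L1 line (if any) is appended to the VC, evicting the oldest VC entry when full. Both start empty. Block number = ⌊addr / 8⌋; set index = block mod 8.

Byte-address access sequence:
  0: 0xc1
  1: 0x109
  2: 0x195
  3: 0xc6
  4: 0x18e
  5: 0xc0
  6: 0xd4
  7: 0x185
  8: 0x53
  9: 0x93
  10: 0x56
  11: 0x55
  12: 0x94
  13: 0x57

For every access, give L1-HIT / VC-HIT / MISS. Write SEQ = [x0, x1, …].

#0 0xc1→b24/s0 MISS; vc=[]
#1 0x109→b33/s1 MISS; vc=[]
#2 0x195→b50/s2 MISS; vc=[]
#3 0xc6→b24/s0 L1-HIT; vc=[]
#4 0x18e→b49/s1 MISS; vc=[33]
#5 0xc0→b24/s0 L1-HIT; vc=[33]
#6 0xd4→b26/s2 MISS; vc=[33,50]
#7 0x185→b48/s0 MISS; vc=[33,50,24]
#8 0x53→b10/s2 MISS; vc=[33,50,24,26]
#9 0x93→b18/s2 MISS; vc=[33,50,24,26,10]
#10 0x56→b10/s2 VC-HIT; vc=[33,50,24,26,18]
#11 0x55→b10/s2 L1-HIT; vc=[33,50,24,26,18]
#12 0x94→b18/s2 VC-HIT; vc=[33,50,24,26,10]
#13 0x57→b10/s2 VC-HIT; vc=[33,50,24,26,18]

SEQ = [MISS, MISS, MISS, L1-HIT, MISS, L1-HIT, MISS, MISS, MISS, MISS, VC-HIT, L1-HIT, VC-HIT, VC-HIT]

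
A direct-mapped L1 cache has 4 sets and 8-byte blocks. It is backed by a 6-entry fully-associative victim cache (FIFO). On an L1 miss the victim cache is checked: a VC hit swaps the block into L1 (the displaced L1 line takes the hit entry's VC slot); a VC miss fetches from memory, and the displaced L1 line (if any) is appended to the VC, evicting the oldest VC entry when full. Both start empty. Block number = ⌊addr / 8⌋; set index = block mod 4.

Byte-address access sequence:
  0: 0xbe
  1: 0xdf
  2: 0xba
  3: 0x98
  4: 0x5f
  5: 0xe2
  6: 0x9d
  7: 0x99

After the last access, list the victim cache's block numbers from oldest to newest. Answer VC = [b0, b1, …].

VC = [27, 23, 11]

0: 0xbe (blk 23, set 3) → MISS  vc=[]
1: 0xdf (blk 27, set 3) → MISS  vc=[23]
2: 0xba (blk 23, set 3) → VC-HIT  vc=[27]
3: 0x98 (blk 19, set 3) → MISS  vc=[27, 23]
4: 0x5f (blk 11, set 3) → MISS  vc=[27, 23, 19]
5: 0xe2 (blk 28, set 0) → MISS  vc=[27, 23, 19]
6: 0x9d (blk 19, set 3) → VC-HIT  vc=[27, 23, 11]
7: 0x99 (blk 19, set 3) → L1-HIT  vc=[27, 23, 11]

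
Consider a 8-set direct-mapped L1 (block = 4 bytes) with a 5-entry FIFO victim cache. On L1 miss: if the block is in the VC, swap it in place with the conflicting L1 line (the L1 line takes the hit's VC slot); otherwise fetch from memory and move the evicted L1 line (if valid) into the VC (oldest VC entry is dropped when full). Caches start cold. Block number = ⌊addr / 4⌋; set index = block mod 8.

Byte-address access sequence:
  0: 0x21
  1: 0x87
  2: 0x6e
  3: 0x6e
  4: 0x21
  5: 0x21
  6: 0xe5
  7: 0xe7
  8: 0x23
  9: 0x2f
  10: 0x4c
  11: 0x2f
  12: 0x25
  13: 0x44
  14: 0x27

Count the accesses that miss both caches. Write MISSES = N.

  [0] addr=0x21 blk=8 s=0: MISS | VC []
  [1] addr=0x87 blk=33 s=1: MISS | VC []
  [2] addr=0x6e blk=27 s=3: MISS | VC []
  [3] addr=0x6e blk=27 s=3: L1-HIT | VC []
  [4] addr=0x21 blk=8 s=0: L1-HIT | VC []
  [5] addr=0x21 blk=8 s=0: L1-HIT | VC []
  [6] addr=0xe5 blk=57 s=1: MISS | VC [33]
  [7] addr=0xe7 blk=57 s=1: L1-HIT | VC [33]
  [8] addr=0x23 blk=8 s=0: L1-HIT | VC [33]
  [9] addr=0x2f blk=11 s=3: MISS | VC [33, 27]
  [10] addr=0x4c blk=19 s=3: MISS | VC [33, 27, 11]
  [11] addr=0x2f blk=11 s=3: VC-HIT | VC [33, 27, 19]
  [12] addr=0x25 blk=9 s=1: MISS | VC [33, 27, 19, 57]
  [13] addr=0x44 blk=17 s=1: MISS | VC [33, 27, 19, 57, 9]
  [14] addr=0x27 blk=9 s=1: VC-HIT | VC [33, 27, 19, 57, 17]

MISSES = 8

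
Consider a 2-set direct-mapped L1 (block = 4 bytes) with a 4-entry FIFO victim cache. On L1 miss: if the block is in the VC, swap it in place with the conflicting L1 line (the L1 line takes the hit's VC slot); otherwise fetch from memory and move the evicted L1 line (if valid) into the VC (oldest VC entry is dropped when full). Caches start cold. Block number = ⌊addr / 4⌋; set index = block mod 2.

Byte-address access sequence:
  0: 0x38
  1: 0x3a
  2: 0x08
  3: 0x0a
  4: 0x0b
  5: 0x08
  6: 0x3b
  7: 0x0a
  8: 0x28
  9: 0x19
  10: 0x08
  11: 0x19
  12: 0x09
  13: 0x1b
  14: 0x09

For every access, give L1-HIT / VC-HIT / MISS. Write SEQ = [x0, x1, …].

0: 0x38 (blk 14, set 0) → MISS  vc=[]
1: 0x3a (blk 14, set 0) → L1-HIT  vc=[]
2: 0x8 (blk 2, set 0) → MISS  vc=[14]
3: 0xa (blk 2, set 0) → L1-HIT  vc=[14]
4: 0xb (blk 2, set 0) → L1-HIT  vc=[14]
5: 0x8 (blk 2, set 0) → L1-HIT  vc=[14]
6: 0x3b (blk 14, set 0) → VC-HIT  vc=[2]
7: 0xa (blk 2, set 0) → VC-HIT  vc=[14]
8: 0x28 (blk 10, set 0) → MISS  vc=[14, 2]
9: 0x19 (blk 6, set 0) → MISS  vc=[14, 2, 10]
10: 0x8 (blk 2, set 0) → VC-HIT  vc=[14, 6, 10]
11: 0x19 (blk 6, set 0) → VC-HIT  vc=[14, 2, 10]
12: 0x9 (blk 2, set 0) → VC-HIT  vc=[14, 6, 10]
13: 0x1b (blk 6, set 0) → VC-HIT  vc=[14, 2, 10]
14: 0x9 (blk 2, set 0) → VC-HIT  vc=[14, 6, 10]

SEQ = [MISS, L1-HIT, MISS, L1-HIT, L1-HIT, L1-HIT, VC-HIT, VC-HIT, MISS, MISS, VC-HIT, VC-HIT, VC-HIT, VC-HIT, VC-HIT]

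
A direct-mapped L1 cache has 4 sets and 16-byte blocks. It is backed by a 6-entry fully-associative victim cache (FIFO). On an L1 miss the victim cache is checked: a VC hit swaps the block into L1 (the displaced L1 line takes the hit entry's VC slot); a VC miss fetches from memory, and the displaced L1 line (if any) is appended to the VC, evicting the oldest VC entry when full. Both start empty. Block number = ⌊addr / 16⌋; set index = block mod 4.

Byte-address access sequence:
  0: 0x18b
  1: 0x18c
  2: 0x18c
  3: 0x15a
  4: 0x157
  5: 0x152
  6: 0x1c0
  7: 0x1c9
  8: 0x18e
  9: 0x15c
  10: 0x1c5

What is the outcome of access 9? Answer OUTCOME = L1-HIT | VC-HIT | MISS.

OUTCOME = L1-HIT

0: 0x18b (blk 24, set 0) → MISS  vc=[]
1: 0x18c (blk 24, set 0) → L1-HIT  vc=[]
2: 0x18c (blk 24, set 0) → L1-HIT  vc=[]
3: 0x15a (blk 21, set 1) → MISS  vc=[]
4: 0x157 (blk 21, set 1) → L1-HIT  vc=[]
5: 0x152 (blk 21, set 1) → L1-HIT  vc=[]
6: 0x1c0 (blk 28, set 0) → MISS  vc=[24]
7: 0x1c9 (blk 28, set 0) → L1-HIT  vc=[24]
8: 0x18e (blk 24, set 0) → VC-HIT  vc=[28]
9: 0x15c (blk 21, set 1) → L1-HIT  vc=[28]
10: 0x1c5 (blk 28, set 0) → VC-HIT  vc=[24]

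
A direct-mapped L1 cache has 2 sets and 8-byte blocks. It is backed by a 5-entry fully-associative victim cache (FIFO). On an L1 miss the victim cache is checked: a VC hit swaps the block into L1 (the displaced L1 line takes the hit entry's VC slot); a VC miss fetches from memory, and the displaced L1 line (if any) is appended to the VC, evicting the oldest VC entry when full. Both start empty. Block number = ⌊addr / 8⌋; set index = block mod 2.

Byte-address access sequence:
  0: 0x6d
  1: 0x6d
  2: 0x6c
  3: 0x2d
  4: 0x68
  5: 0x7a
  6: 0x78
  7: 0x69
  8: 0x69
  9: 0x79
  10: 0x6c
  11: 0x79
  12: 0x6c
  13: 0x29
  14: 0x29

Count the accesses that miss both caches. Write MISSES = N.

#0 0x6d→b13/s1 MISS; vc=[]
#1 0x6d→b13/s1 L1-HIT; vc=[]
#2 0x6c→b13/s1 L1-HIT; vc=[]
#3 0x2d→b5/s1 MISS; vc=[13]
#4 0x68→b13/s1 VC-HIT; vc=[5]
#5 0x7a→b15/s1 MISS; vc=[5,13]
#6 0x78→b15/s1 L1-HIT; vc=[5,13]
#7 0x69→b13/s1 VC-HIT; vc=[5,15]
#8 0x69→b13/s1 L1-HIT; vc=[5,15]
#9 0x79→b15/s1 VC-HIT; vc=[5,13]
#10 0x6c→b13/s1 VC-HIT; vc=[5,15]
#11 0x79→b15/s1 VC-HIT; vc=[5,13]
#12 0x6c→b13/s1 VC-HIT; vc=[5,15]
#13 0x29→b5/s1 VC-HIT; vc=[13,15]
#14 0x29→b5/s1 L1-HIT; vc=[13,15]

MISSES = 3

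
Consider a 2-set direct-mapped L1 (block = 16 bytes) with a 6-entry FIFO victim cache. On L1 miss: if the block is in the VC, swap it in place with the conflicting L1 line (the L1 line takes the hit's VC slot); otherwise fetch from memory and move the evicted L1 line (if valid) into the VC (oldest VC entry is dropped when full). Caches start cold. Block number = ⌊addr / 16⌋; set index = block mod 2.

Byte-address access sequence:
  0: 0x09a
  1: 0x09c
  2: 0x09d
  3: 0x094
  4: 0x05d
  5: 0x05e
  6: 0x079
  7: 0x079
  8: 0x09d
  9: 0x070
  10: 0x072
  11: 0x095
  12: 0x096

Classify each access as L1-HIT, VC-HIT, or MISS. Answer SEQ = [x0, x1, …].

0: 0x9a (blk 9, set 1) → MISS  vc=[]
1: 0x9c (blk 9, set 1) → L1-HIT  vc=[]
2: 0x9d (blk 9, set 1) → L1-HIT  vc=[]
3: 0x94 (blk 9, set 1) → L1-HIT  vc=[]
4: 0x5d (blk 5, set 1) → MISS  vc=[9]
5: 0x5e (blk 5, set 1) → L1-HIT  vc=[9]
6: 0x79 (blk 7, set 1) → MISS  vc=[9, 5]
7: 0x79 (blk 7, set 1) → L1-HIT  vc=[9, 5]
8: 0x9d (blk 9, set 1) → VC-HIT  vc=[7, 5]
9: 0x70 (blk 7, set 1) → VC-HIT  vc=[9, 5]
10: 0x72 (blk 7, set 1) → L1-HIT  vc=[9, 5]
11: 0x95 (blk 9, set 1) → VC-HIT  vc=[7, 5]
12: 0x96 (blk 9, set 1) → L1-HIT  vc=[7, 5]

SEQ = [MISS, L1-HIT, L1-HIT, L1-HIT, MISS, L1-HIT, MISS, L1-HIT, VC-HIT, VC-HIT, L1-HIT, VC-HIT, L1-HIT]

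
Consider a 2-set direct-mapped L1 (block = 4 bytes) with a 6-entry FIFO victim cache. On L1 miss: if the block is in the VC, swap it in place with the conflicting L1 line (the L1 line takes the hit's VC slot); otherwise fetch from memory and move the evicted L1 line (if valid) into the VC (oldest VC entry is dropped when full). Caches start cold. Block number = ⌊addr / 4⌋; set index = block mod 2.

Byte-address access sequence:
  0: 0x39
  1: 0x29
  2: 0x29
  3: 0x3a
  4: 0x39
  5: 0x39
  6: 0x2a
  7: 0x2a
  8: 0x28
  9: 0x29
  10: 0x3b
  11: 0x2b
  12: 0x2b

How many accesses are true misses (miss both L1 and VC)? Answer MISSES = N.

  [0] addr=0x39 blk=14 s=0: MISS | VC []
  [1] addr=0x29 blk=10 s=0: MISS | VC [14]
  [2] addr=0x29 blk=10 s=0: L1-HIT | VC [14]
  [3] addr=0x3a blk=14 s=0: VC-HIT | VC [10]
  [4] addr=0x39 blk=14 s=0: L1-HIT | VC [10]
  [5] addr=0x39 blk=14 s=0: L1-HIT | VC [10]
  [6] addr=0x2a blk=10 s=0: VC-HIT | VC [14]
  [7] addr=0x2a blk=10 s=0: L1-HIT | VC [14]
  [8] addr=0x28 blk=10 s=0: L1-HIT | VC [14]
  [9] addr=0x29 blk=10 s=0: L1-HIT | VC [14]
  [10] addr=0x3b blk=14 s=0: VC-HIT | VC [10]
  [11] addr=0x2b blk=10 s=0: VC-HIT | VC [14]
  [12] addr=0x2b blk=10 s=0: L1-HIT | VC [14]

MISSES = 2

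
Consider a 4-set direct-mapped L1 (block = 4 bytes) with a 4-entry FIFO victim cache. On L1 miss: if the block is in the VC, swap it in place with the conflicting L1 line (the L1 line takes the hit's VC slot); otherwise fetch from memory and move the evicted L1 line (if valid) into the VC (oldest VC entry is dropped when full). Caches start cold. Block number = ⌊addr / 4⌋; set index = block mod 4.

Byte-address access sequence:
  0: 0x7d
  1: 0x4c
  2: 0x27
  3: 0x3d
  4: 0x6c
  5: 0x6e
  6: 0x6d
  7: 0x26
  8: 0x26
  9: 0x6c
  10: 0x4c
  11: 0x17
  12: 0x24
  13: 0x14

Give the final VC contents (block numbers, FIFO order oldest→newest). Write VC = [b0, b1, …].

VC = [31, 27, 15, 9]

  [0] addr=0x7d blk=31 s=3: MISS | VC []
  [1] addr=0x4c blk=19 s=3: MISS | VC [31]
  [2] addr=0x27 blk=9 s=1: MISS | VC [31]
  [3] addr=0x3d blk=15 s=3: MISS | VC [31, 19]
  [4] addr=0x6c blk=27 s=3: MISS | VC [31, 19, 15]
  [5] addr=0x6e blk=27 s=3: L1-HIT | VC [31, 19, 15]
  [6] addr=0x6d blk=27 s=3: L1-HIT | VC [31, 19, 15]
  [7] addr=0x26 blk=9 s=1: L1-HIT | VC [31, 19, 15]
  [8] addr=0x26 blk=9 s=1: L1-HIT | VC [31, 19, 15]
  [9] addr=0x6c blk=27 s=3: L1-HIT | VC [31, 19, 15]
  [10] addr=0x4c blk=19 s=3: VC-HIT | VC [31, 27, 15]
  [11] addr=0x17 blk=5 s=1: MISS | VC [31, 27, 15, 9]
  [12] addr=0x24 blk=9 s=1: VC-HIT | VC [31, 27, 15, 5]
  [13] addr=0x14 blk=5 s=1: VC-HIT | VC [31, 27, 15, 9]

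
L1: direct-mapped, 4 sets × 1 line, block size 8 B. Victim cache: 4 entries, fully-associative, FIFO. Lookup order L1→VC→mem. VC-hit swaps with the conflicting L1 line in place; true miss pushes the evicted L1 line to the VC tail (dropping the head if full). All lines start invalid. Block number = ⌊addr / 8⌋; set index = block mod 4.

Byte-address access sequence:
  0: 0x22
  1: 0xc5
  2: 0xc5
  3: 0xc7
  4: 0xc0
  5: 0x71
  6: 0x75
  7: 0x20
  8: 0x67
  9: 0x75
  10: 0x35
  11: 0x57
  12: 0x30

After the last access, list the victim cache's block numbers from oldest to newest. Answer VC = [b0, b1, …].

VC = [24, 4, 14, 10]

#0 0x22→b4/s0 MISS; vc=[]
#1 0xc5→b24/s0 MISS; vc=[4]
#2 0xc5→b24/s0 L1-HIT; vc=[4]
#3 0xc7→b24/s0 L1-HIT; vc=[4]
#4 0xc0→b24/s0 L1-HIT; vc=[4]
#5 0x71→b14/s2 MISS; vc=[4]
#6 0x75→b14/s2 L1-HIT; vc=[4]
#7 0x20→b4/s0 VC-HIT; vc=[24]
#8 0x67→b12/s0 MISS; vc=[24,4]
#9 0x75→b14/s2 L1-HIT; vc=[24,4]
#10 0x35→b6/s2 MISS; vc=[24,4,14]
#11 0x57→b10/s2 MISS; vc=[24,4,14,6]
#12 0x30→b6/s2 VC-HIT; vc=[24,4,14,10]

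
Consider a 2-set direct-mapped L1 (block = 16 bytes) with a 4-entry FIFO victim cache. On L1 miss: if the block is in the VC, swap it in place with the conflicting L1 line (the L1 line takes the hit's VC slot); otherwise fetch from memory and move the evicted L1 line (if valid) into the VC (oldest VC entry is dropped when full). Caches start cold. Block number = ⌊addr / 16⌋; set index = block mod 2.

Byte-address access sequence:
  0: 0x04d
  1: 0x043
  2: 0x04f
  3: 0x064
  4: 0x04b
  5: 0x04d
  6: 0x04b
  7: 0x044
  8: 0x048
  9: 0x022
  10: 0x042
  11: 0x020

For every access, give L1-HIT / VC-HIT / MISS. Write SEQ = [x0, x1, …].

SEQ = [MISS, L1-HIT, L1-HIT, MISS, VC-HIT, L1-HIT, L1-HIT, L1-HIT, L1-HIT, MISS, VC-HIT, VC-HIT]

#0 0x4d→b4/s0 MISS; vc=[]
#1 0x43→b4/s0 L1-HIT; vc=[]
#2 0x4f→b4/s0 L1-HIT; vc=[]
#3 0x64→b6/s0 MISS; vc=[4]
#4 0x4b→b4/s0 VC-HIT; vc=[6]
#5 0x4d→b4/s0 L1-HIT; vc=[6]
#6 0x4b→b4/s0 L1-HIT; vc=[6]
#7 0x44→b4/s0 L1-HIT; vc=[6]
#8 0x48→b4/s0 L1-HIT; vc=[6]
#9 0x22→b2/s0 MISS; vc=[6,4]
#10 0x42→b4/s0 VC-HIT; vc=[6,2]
#11 0x20→b2/s0 VC-HIT; vc=[6,4]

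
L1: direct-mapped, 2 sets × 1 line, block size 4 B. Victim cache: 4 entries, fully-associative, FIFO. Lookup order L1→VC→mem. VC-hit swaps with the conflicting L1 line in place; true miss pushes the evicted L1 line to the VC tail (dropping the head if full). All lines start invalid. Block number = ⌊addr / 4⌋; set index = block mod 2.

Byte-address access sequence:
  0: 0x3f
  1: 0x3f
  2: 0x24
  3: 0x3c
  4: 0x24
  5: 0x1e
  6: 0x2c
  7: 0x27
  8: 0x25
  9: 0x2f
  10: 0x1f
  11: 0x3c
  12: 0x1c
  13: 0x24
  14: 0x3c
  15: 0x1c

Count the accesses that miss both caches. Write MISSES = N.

MISSES = 4

#0 0x3f→b15/s1 MISS; vc=[]
#1 0x3f→b15/s1 L1-HIT; vc=[]
#2 0x24→b9/s1 MISS; vc=[15]
#3 0x3c→b15/s1 VC-HIT; vc=[9]
#4 0x24→b9/s1 VC-HIT; vc=[15]
#5 0x1e→b7/s1 MISS; vc=[15,9]
#6 0x2c→b11/s1 MISS; vc=[15,9,7]
#7 0x27→b9/s1 VC-HIT; vc=[15,11,7]
#8 0x25→b9/s1 L1-HIT; vc=[15,11,7]
#9 0x2f→b11/s1 VC-HIT; vc=[15,9,7]
#10 0x1f→b7/s1 VC-HIT; vc=[15,9,11]
#11 0x3c→b15/s1 VC-HIT; vc=[7,9,11]
#12 0x1c→b7/s1 VC-HIT; vc=[15,9,11]
#13 0x24→b9/s1 VC-HIT; vc=[15,7,11]
#14 0x3c→b15/s1 VC-HIT; vc=[9,7,11]
#15 0x1c→b7/s1 VC-HIT; vc=[9,15,11]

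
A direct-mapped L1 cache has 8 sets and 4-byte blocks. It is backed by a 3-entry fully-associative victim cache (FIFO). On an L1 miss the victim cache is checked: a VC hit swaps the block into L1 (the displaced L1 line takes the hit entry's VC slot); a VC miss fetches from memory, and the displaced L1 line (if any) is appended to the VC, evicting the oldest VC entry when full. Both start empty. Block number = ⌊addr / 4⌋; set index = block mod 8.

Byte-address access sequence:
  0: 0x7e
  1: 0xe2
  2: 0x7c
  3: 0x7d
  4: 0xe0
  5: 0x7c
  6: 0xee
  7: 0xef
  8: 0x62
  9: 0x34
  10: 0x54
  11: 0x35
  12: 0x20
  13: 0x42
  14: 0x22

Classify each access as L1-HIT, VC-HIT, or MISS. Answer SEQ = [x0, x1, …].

#0 0x7e→b31/s7 MISS; vc=[]
#1 0xe2→b56/s0 MISS; vc=[]
#2 0x7c→b31/s7 L1-HIT; vc=[]
#3 0x7d→b31/s7 L1-HIT; vc=[]
#4 0xe0→b56/s0 L1-HIT; vc=[]
#5 0x7c→b31/s7 L1-HIT; vc=[]
#6 0xee→b59/s3 MISS; vc=[]
#7 0xef→b59/s3 L1-HIT; vc=[]
#8 0x62→b24/s0 MISS; vc=[56]
#9 0x34→b13/s5 MISS; vc=[56]
#10 0x54→b21/s5 MISS; vc=[56,13]
#11 0x35→b13/s5 VC-HIT; vc=[56,21]
#12 0x20→b8/s0 MISS; vc=[56,21,24]
#13 0x42→b16/s0 MISS; vc=[21,24,8]
#14 0x22→b8/s0 VC-HIT; vc=[21,24,16]

SEQ = [MISS, MISS, L1-HIT, L1-HIT, L1-HIT, L1-HIT, MISS, L1-HIT, MISS, MISS, MISS, VC-HIT, MISS, MISS, VC-HIT]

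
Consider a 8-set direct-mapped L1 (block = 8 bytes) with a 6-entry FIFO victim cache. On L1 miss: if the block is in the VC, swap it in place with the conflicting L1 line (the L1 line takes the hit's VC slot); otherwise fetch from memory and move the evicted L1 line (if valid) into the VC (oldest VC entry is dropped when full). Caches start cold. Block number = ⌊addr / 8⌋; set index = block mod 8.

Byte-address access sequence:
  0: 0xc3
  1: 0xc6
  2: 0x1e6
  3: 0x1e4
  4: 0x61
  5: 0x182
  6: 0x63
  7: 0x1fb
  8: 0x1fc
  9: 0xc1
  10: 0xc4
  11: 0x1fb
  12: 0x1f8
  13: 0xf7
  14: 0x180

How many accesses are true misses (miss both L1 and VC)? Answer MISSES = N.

MISSES = 6

0: 0xc3 (blk 24, set 0) → MISS  vc=[]
1: 0xc6 (blk 24, set 0) → L1-HIT  vc=[]
2: 0x1e6 (blk 60, set 4) → MISS  vc=[]
3: 0x1e4 (blk 60, set 4) → L1-HIT  vc=[]
4: 0x61 (blk 12, set 4) → MISS  vc=[60]
5: 0x182 (blk 48, set 0) → MISS  vc=[60, 24]
6: 0x63 (blk 12, set 4) → L1-HIT  vc=[60, 24]
7: 0x1fb (blk 63, set 7) → MISS  vc=[60, 24]
8: 0x1fc (blk 63, set 7) → L1-HIT  vc=[60, 24]
9: 0xc1 (blk 24, set 0) → VC-HIT  vc=[60, 48]
10: 0xc4 (blk 24, set 0) → L1-HIT  vc=[60, 48]
11: 0x1fb (blk 63, set 7) → L1-HIT  vc=[60, 48]
12: 0x1f8 (blk 63, set 7) → L1-HIT  vc=[60, 48]
13: 0xf7 (blk 30, set 6) → MISS  vc=[60, 48]
14: 0x180 (blk 48, set 0) → VC-HIT  vc=[60, 24]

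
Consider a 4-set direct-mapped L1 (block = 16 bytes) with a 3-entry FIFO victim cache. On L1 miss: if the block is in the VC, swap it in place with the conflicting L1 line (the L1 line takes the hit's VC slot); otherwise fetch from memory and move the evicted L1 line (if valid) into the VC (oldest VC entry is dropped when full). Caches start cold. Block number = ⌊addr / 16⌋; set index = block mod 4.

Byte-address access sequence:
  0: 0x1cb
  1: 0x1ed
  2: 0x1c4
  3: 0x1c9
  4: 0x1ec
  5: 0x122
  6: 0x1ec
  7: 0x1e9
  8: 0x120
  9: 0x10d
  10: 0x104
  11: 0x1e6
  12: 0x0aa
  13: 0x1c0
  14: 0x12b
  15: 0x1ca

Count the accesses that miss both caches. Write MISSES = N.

0: 0x1cb (blk 28, set 0) → MISS  vc=[]
1: 0x1ed (blk 30, set 2) → MISS  vc=[]
2: 0x1c4 (blk 28, set 0) → L1-HIT  vc=[]
3: 0x1c9 (blk 28, set 0) → L1-HIT  vc=[]
4: 0x1ec (blk 30, set 2) → L1-HIT  vc=[]
5: 0x122 (blk 18, set 2) → MISS  vc=[30]
6: 0x1ec (blk 30, set 2) → VC-HIT  vc=[18]
7: 0x1e9 (blk 30, set 2) → L1-HIT  vc=[18]
8: 0x120 (blk 18, set 2) → VC-HIT  vc=[30]
9: 0x10d (blk 16, set 0) → MISS  vc=[30, 28]
10: 0x104 (blk 16, set 0) → L1-HIT  vc=[30, 28]
11: 0x1e6 (blk 30, set 2) → VC-HIT  vc=[18, 28]
12: 0xaa (blk 10, set 2) → MISS  vc=[18, 28, 30]
13: 0x1c0 (blk 28, set 0) → VC-HIT  vc=[18, 16, 30]
14: 0x12b (blk 18, set 2) → VC-HIT  vc=[10, 16, 30]
15: 0x1ca (blk 28, set 0) → L1-HIT  vc=[10, 16, 30]

MISSES = 5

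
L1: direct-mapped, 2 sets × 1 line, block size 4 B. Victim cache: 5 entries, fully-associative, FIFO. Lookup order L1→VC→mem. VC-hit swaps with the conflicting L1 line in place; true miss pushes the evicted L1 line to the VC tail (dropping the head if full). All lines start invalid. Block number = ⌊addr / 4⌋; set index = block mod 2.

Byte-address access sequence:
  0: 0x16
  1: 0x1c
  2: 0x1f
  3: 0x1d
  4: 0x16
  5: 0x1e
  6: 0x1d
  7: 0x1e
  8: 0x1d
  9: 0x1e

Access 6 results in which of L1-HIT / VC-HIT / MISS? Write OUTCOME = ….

#0 0x16→b5/s1 MISS; vc=[]
#1 0x1c→b7/s1 MISS; vc=[5]
#2 0x1f→b7/s1 L1-HIT; vc=[5]
#3 0x1d→b7/s1 L1-HIT; vc=[5]
#4 0x16→b5/s1 VC-HIT; vc=[7]
#5 0x1e→b7/s1 VC-HIT; vc=[5]
#6 0x1d→b7/s1 L1-HIT; vc=[5]
#7 0x1e→b7/s1 L1-HIT; vc=[5]
#8 0x1d→b7/s1 L1-HIT; vc=[5]
#9 0x1e→b7/s1 L1-HIT; vc=[5]

OUTCOME = L1-HIT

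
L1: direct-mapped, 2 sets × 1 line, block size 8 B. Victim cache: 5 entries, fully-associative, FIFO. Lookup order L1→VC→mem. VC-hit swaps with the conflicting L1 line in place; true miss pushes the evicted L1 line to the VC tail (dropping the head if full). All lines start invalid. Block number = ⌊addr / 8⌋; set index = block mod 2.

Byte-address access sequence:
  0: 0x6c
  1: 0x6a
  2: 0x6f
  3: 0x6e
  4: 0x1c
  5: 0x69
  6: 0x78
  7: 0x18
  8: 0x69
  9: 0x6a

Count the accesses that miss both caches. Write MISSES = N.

MISSES = 3

0: 0x6c (blk 13, set 1) → MISS  vc=[]
1: 0x6a (blk 13, set 1) → L1-HIT  vc=[]
2: 0x6f (blk 13, set 1) → L1-HIT  vc=[]
3: 0x6e (blk 13, set 1) → L1-HIT  vc=[]
4: 0x1c (blk 3, set 1) → MISS  vc=[13]
5: 0x69 (blk 13, set 1) → VC-HIT  vc=[3]
6: 0x78 (blk 15, set 1) → MISS  vc=[3, 13]
7: 0x18 (blk 3, set 1) → VC-HIT  vc=[15, 13]
8: 0x69 (blk 13, set 1) → VC-HIT  vc=[15, 3]
9: 0x6a (blk 13, set 1) → L1-HIT  vc=[15, 3]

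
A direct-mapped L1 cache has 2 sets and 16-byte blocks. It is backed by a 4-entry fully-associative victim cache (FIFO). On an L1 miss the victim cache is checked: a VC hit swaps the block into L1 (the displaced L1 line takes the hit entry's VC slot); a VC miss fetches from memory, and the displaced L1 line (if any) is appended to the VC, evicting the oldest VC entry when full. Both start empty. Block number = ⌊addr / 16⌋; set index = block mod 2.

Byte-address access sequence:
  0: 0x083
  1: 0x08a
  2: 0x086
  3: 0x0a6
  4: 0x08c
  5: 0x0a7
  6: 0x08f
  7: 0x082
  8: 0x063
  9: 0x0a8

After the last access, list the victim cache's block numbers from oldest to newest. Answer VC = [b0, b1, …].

VC = [6, 8]

  [0] addr=0x83 blk=8 s=0: MISS | VC []
  [1] addr=0x8a blk=8 s=0: L1-HIT | VC []
  [2] addr=0x86 blk=8 s=0: L1-HIT | VC []
  [3] addr=0xa6 blk=10 s=0: MISS | VC [8]
  [4] addr=0x8c blk=8 s=0: VC-HIT | VC [10]
  [5] addr=0xa7 blk=10 s=0: VC-HIT | VC [8]
  [6] addr=0x8f blk=8 s=0: VC-HIT | VC [10]
  [7] addr=0x82 blk=8 s=0: L1-HIT | VC [10]
  [8] addr=0x63 blk=6 s=0: MISS | VC [10, 8]
  [9] addr=0xa8 blk=10 s=0: VC-HIT | VC [6, 8]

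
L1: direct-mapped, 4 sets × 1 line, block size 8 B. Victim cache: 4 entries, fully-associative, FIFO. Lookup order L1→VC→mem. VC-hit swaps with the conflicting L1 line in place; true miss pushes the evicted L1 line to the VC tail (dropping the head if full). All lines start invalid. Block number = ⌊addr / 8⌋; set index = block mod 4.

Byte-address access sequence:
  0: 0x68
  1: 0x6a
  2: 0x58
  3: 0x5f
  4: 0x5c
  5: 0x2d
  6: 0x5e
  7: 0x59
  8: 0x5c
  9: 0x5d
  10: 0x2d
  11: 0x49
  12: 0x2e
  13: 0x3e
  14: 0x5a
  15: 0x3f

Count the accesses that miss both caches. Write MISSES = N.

#0 0x68→b13/s1 MISS; vc=[]
#1 0x6a→b13/s1 L1-HIT; vc=[]
#2 0x58→b11/s3 MISS; vc=[]
#3 0x5f→b11/s3 L1-HIT; vc=[]
#4 0x5c→b11/s3 L1-HIT; vc=[]
#5 0x2d→b5/s1 MISS; vc=[13]
#6 0x5e→b11/s3 L1-HIT; vc=[13]
#7 0x59→b11/s3 L1-HIT; vc=[13]
#8 0x5c→b11/s3 L1-HIT; vc=[13]
#9 0x5d→b11/s3 L1-HIT; vc=[13]
#10 0x2d→b5/s1 L1-HIT; vc=[13]
#11 0x49→b9/s1 MISS; vc=[13,5]
#12 0x2e→b5/s1 VC-HIT; vc=[13,9]
#13 0x3e→b7/s3 MISS; vc=[13,9,11]
#14 0x5a→b11/s3 VC-HIT; vc=[13,9,7]
#15 0x3f→b7/s3 VC-HIT; vc=[13,9,11]

MISSES = 5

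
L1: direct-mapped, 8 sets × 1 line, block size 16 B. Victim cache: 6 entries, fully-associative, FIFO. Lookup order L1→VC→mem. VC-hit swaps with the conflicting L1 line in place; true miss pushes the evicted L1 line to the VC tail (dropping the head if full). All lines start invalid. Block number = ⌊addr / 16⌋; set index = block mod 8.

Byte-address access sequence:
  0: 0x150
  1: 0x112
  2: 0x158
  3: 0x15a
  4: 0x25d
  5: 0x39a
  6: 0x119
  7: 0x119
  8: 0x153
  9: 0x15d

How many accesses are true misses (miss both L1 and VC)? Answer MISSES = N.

  [0] addr=0x150 blk=21 s=5: MISS | VC []
  [1] addr=0x112 blk=17 s=1: MISS | VC []
  [2] addr=0x158 blk=21 s=5: L1-HIT | VC []
  [3] addr=0x15a blk=21 s=5: L1-HIT | VC []
  [4] addr=0x25d blk=37 s=5: MISS | VC [21]
  [5] addr=0x39a blk=57 s=1: MISS | VC [21, 17]
  [6] addr=0x119 blk=17 s=1: VC-HIT | VC [21, 57]
  [7] addr=0x119 blk=17 s=1: L1-HIT | VC [21, 57]
  [8] addr=0x153 blk=21 s=5: VC-HIT | VC [37, 57]
  [9] addr=0x15d blk=21 s=5: L1-HIT | VC [37, 57]

MISSES = 4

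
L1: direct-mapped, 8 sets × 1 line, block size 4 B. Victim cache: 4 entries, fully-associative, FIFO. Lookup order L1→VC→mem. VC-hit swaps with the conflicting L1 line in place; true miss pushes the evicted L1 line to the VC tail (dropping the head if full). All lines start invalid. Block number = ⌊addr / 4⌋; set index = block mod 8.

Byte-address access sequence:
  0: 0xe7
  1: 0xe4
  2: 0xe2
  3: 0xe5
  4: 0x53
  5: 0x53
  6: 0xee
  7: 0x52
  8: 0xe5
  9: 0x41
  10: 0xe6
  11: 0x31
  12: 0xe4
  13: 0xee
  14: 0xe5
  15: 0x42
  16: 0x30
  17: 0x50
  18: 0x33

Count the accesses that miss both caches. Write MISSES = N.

0: 0xe7 (blk 57, set 1) → MISS  vc=[]
1: 0xe4 (blk 57, set 1) → L1-HIT  vc=[]
2: 0xe2 (blk 56, set 0) → MISS  vc=[]
3: 0xe5 (blk 57, set 1) → L1-HIT  vc=[]
4: 0x53 (blk 20, set 4) → MISS  vc=[]
5: 0x53 (blk 20, set 4) → L1-HIT  vc=[]
6: 0xee (blk 59, set 3) → MISS  vc=[]
7: 0x52 (blk 20, set 4) → L1-HIT  vc=[]
8: 0xe5 (blk 57, set 1) → L1-HIT  vc=[]
9: 0x41 (blk 16, set 0) → MISS  vc=[56]
10: 0xe6 (blk 57, set 1) → L1-HIT  vc=[56]
11: 0x31 (blk 12, set 4) → MISS  vc=[56, 20]
12: 0xe4 (blk 57, set 1) → L1-HIT  vc=[56, 20]
13: 0xee (blk 59, set 3) → L1-HIT  vc=[56, 20]
14: 0xe5 (blk 57, set 1) → L1-HIT  vc=[56, 20]
15: 0x42 (blk 16, set 0) → L1-HIT  vc=[56, 20]
16: 0x30 (blk 12, set 4) → L1-HIT  vc=[56, 20]
17: 0x50 (blk 20, set 4) → VC-HIT  vc=[56, 12]
18: 0x33 (blk 12, set 4) → VC-HIT  vc=[56, 20]

MISSES = 6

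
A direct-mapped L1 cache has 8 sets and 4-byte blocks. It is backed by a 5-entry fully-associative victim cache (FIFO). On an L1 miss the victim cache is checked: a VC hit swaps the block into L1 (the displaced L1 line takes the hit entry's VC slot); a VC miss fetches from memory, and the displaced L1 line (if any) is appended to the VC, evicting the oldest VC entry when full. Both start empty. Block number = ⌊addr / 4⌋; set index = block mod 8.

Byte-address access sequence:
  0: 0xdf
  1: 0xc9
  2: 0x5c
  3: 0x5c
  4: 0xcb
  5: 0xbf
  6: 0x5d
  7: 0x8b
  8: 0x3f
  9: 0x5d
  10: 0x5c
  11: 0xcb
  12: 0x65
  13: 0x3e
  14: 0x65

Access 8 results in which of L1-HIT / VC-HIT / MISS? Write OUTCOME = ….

0: 0xdf (blk 55, set 7) → MISS  vc=[]
1: 0xc9 (blk 50, set 2) → MISS  vc=[]
2: 0x5c (blk 23, set 7) → MISS  vc=[55]
3: 0x5c (blk 23, set 7) → L1-HIT  vc=[55]
4: 0xcb (blk 50, set 2) → L1-HIT  vc=[55]
5: 0xbf (blk 47, set 7) → MISS  vc=[55, 23]
6: 0x5d (blk 23, set 7) → VC-HIT  vc=[55, 47]
7: 0x8b (blk 34, set 2) → MISS  vc=[55, 47, 50]
8: 0x3f (blk 15, set 7) → MISS  vc=[55, 47, 50, 23]
9: 0x5d (blk 23, set 7) → VC-HIT  vc=[55, 47, 50, 15]
10: 0x5c (blk 23, set 7) → L1-HIT  vc=[55, 47, 50, 15]
11: 0xcb (blk 50, set 2) → VC-HIT  vc=[55, 47, 34, 15]
12: 0x65 (blk 25, set 1) → MISS  vc=[55, 47, 34, 15]
13: 0x3e (blk 15, set 7) → VC-HIT  vc=[55, 47, 34, 23]
14: 0x65 (blk 25, set 1) → L1-HIT  vc=[55, 47, 34, 23]

OUTCOME = MISS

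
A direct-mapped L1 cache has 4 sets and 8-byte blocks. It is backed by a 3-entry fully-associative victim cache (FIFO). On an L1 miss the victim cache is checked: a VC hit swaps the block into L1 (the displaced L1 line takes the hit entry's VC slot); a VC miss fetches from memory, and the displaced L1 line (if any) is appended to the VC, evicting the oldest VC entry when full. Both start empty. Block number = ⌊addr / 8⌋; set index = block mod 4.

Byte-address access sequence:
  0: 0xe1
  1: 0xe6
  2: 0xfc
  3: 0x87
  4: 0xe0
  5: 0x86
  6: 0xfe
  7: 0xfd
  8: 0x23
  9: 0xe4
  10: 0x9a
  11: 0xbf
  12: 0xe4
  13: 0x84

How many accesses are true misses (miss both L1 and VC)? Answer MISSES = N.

MISSES = 6

0: 0xe1 (blk 28, set 0) → MISS  vc=[]
1: 0xe6 (blk 28, set 0) → L1-HIT  vc=[]
2: 0xfc (blk 31, set 3) → MISS  vc=[]
3: 0x87 (blk 16, set 0) → MISS  vc=[28]
4: 0xe0 (blk 28, set 0) → VC-HIT  vc=[16]
5: 0x86 (blk 16, set 0) → VC-HIT  vc=[28]
6: 0xfe (blk 31, set 3) → L1-HIT  vc=[28]
7: 0xfd (blk 31, set 3) → L1-HIT  vc=[28]
8: 0x23 (blk 4, set 0) → MISS  vc=[28, 16]
9: 0xe4 (blk 28, set 0) → VC-HIT  vc=[4, 16]
10: 0x9a (blk 19, set 3) → MISS  vc=[4, 16, 31]
11: 0xbf (blk 23, set 3) → MISS  vc=[16, 31, 19]
12: 0xe4 (blk 28, set 0) → L1-HIT  vc=[16, 31, 19]
13: 0x84 (blk 16, set 0) → VC-HIT  vc=[28, 31, 19]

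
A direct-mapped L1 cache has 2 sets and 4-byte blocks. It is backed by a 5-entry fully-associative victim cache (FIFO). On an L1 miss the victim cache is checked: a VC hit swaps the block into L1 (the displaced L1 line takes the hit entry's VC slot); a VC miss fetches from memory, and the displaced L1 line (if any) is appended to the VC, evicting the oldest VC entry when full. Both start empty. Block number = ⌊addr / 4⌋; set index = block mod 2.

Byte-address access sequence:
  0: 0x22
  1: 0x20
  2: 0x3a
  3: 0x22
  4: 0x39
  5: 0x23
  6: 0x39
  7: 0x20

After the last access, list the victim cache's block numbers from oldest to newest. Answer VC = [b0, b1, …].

#0 0x22→b8/s0 MISS; vc=[]
#1 0x20→b8/s0 L1-HIT; vc=[]
#2 0x3a→b14/s0 MISS; vc=[8]
#3 0x22→b8/s0 VC-HIT; vc=[14]
#4 0x39→b14/s0 VC-HIT; vc=[8]
#5 0x23→b8/s0 VC-HIT; vc=[14]
#6 0x39→b14/s0 VC-HIT; vc=[8]
#7 0x20→b8/s0 VC-HIT; vc=[14]

VC = [14]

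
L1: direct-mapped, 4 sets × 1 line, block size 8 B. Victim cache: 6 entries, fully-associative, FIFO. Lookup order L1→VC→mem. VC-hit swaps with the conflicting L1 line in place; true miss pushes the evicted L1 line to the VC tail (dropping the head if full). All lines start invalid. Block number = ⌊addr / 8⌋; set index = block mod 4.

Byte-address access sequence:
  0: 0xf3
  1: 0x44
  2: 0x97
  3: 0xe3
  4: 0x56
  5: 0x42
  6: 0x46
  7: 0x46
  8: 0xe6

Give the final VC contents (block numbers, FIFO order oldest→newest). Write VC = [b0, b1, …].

0: 0xf3 (blk 30, set 2) → MISS  vc=[]
1: 0x44 (blk 8, set 0) → MISS  vc=[]
2: 0x97 (blk 18, set 2) → MISS  vc=[30]
3: 0xe3 (blk 28, set 0) → MISS  vc=[30, 8]
4: 0x56 (blk 10, set 2) → MISS  vc=[30, 8, 18]
5: 0x42 (blk 8, set 0) → VC-HIT  vc=[30, 28, 18]
6: 0x46 (blk 8, set 0) → L1-HIT  vc=[30, 28, 18]
7: 0x46 (blk 8, set 0) → L1-HIT  vc=[30, 28, 18]
8: 0xe6 (blk 28, set 0) → VC-HIT  vc=[30, 8, 18]

VC = [30, 8, 18]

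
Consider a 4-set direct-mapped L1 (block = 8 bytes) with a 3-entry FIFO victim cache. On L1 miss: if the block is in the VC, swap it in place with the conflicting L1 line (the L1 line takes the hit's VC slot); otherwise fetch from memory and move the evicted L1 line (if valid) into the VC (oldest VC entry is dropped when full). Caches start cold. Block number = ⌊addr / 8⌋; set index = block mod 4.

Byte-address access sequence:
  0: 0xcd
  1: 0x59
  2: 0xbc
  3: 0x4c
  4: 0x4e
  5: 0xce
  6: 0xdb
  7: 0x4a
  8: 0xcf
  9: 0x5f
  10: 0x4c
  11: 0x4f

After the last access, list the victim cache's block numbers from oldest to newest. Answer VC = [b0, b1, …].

VC = [27, 25, 23]

#0 0xcd→b25/s1 MISS; vc=[]
#1 0x59→b11/s3 MISS; vc=[]
#2 0xbc→b23/s3 MISS; vc=[11]
#3 0x4c→b9/s1 MISS; vc=[11,25]
#4 0x4e→b9/s1 L1-HIT; vc=[11,25]
#5 0xce→b25/s1 VC-HIT; vc=[11,9]
#6 0xdb→b27/s3 MISS; vc=[11,9,23]
#7 0x4a→b9/s1 VC-HIT; vc=[11,25,23]
#8 0xcf→b25/s1 VC-HIT; vc=[11,9,23]
#9 0x5f→b11/s3 VC-HIT; vc=[27,9,23]
#10 0x4c→b9/s1 VC-HIT; vc=[27,25,23]
#11 0x4f→b9/s1 L1-HIT; vc=[27,25,23]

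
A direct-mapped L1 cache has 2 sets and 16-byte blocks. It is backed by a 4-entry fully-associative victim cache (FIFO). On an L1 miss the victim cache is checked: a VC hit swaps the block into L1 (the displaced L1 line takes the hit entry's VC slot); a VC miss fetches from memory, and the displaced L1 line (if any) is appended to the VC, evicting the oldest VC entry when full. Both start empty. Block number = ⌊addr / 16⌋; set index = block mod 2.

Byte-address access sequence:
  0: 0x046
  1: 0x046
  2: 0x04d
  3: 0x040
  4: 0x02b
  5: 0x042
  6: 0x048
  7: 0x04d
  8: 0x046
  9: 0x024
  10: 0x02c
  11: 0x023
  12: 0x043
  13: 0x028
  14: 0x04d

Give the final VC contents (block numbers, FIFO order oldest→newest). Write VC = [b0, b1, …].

VC = [2]

  [0] addr=0x46 blk=4 s=0: MISS | VC []
  [1] addr=0x46 blk=4 s=0: L1-HIT | VC []
  [2] addr=0x4d blk=4 s=0: L1-HIT | VC []
  [3] addr=0x40 blk=4 s=0: L1-HIT | VC []
  [4] addr=0x2b blk=2 s=0: MISS | VC [4]
  [5] addr=0x42 blk=4 s=0: VC-HIT | VC [2]
  [6] addr=0x48 blk=4 s=0: L1-HIT | VC [2]
  [7] addr=0x4d blk=4 s=0: L1-HIT | VC [2]
  [8] addr=0x46 blk=4 s=0: L1-HIT | VC [2]
  [9] addr=0x24 blk=2 s=0: VC-HIT | VC [4]
  [10] addr=0x2c blk=2 s=0: L1-HIT | VC [4]
  [11] addr=0x23 blk=2 s=0: L1-HIT | VC [4]
  [12] addr=0x43 blk=4 s=0: VC-HIT | VC [2]
  [13] addr=0x28 blk=2 s=0: VC-HIT | VC [4]
  [14] addr=0x4d blk=4 s=0: VC-HIT | VC [2]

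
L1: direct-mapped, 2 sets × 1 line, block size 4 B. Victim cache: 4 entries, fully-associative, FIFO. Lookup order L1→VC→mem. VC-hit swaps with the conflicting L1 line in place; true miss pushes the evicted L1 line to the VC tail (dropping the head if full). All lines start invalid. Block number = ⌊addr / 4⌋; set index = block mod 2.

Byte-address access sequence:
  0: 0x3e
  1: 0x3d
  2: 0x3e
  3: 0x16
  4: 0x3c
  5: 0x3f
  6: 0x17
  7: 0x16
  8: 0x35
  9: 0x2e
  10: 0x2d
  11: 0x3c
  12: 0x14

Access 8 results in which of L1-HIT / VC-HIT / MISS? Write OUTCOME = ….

  [0] addr=0x3e blk=15 s=1: MISS | VC []
  [1] addr=0x3d blk=15 s=1: L1-HIT | VC []
  [2] addr=0x3e blk=15 s=1: L1-HIT | VC []
  [3] addr=0x16 blk=5 s=1: MISS | VC [15]
  [4] addr=0x3c blk=15 s=1: VC-HIT | VC [5]
  [5] addr=0x3f blk=15 s=1: L1-HIT | VC [5]
  [6] addr=0x17 blk=5 s=1: VC-HIT | VC [15]
  [7] addr=0x16 blk=5 s=1: L1-HIT | VC [15]
  [8] addr=0x35 blk=13 s=1: MISS | VC [15, 5]
  [9] addr=0x2e blk=11 s=1: MISS | VC [15, 5, 13]
  [10] addr=0x2d blk=11 s=1: L1-HIT | VC [15, 5, 13]
  [11] addr=0x3c blk=15 s=1: VC-HIT | VC [11, 5, 13]
  [12] addr=0x14 blk=5 s=1: VC-HIT | VC [11, 15, 13]

OUTCOME = MISS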